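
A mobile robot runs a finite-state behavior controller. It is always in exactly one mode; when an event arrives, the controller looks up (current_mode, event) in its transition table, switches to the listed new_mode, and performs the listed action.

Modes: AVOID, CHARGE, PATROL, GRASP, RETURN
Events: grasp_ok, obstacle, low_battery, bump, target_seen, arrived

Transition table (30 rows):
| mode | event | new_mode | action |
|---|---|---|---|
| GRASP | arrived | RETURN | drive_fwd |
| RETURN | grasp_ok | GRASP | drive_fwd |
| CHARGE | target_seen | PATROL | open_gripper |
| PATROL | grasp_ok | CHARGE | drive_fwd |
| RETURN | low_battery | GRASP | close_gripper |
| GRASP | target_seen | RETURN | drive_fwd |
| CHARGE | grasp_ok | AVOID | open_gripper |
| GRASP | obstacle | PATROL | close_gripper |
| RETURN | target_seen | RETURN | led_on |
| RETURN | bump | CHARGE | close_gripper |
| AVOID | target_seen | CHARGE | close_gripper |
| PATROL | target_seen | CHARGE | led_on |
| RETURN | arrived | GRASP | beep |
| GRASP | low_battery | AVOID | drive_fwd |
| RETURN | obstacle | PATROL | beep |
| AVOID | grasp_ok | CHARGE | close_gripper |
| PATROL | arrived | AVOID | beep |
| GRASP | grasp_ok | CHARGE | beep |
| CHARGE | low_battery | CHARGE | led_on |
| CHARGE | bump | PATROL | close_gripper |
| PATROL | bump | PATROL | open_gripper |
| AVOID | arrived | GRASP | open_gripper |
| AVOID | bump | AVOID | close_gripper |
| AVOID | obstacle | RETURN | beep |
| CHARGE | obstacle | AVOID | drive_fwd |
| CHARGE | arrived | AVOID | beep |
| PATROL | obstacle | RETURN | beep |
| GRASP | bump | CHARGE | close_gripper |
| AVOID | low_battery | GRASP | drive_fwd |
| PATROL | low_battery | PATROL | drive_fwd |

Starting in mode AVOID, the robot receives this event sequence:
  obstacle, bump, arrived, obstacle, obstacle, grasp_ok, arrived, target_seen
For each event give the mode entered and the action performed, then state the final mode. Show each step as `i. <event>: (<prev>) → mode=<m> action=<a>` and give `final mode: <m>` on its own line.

1. obstacle: (AVOID) → mode=RETURN action=beep
2. bump: (RETURN) → mode=CHARGE action=close_gripper
3. arrived: (CHARGE) → mode=AVOID action=beep
4. obstacle: (AVOID) → mode=RETURN action=beep
5. obstacle: (RETURN) → mode=PATROL action=beep
6. grasp_ok: (PATROL) → mode=CHARGE action=drive_fwd
7. arrived: (CHARGE) → mode=AVOID action=beep
8. target_seen: (AVOID) → mode=CHARGE action=close_gripper

final mode: CHARGE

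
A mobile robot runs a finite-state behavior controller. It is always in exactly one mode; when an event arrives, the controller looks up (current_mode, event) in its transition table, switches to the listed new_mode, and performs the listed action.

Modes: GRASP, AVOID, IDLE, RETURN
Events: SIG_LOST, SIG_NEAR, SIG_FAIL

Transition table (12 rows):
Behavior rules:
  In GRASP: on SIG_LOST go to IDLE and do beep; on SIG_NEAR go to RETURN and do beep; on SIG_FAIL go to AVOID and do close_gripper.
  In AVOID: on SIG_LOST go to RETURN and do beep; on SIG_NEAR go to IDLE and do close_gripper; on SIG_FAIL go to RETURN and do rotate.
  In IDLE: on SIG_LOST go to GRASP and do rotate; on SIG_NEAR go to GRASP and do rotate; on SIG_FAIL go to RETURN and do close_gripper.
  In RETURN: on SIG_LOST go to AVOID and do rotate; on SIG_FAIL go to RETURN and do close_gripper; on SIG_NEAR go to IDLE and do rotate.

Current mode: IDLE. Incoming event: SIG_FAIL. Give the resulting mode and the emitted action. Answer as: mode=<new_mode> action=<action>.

current mode = IDLE; filter table to that mode:
  (IDLE, SIG_LOST) → (GRASP, rotate)
  (IDLE, SIG_NEAR) → (GRASP, rotate)
  (IDLE, SIG_FAIL) → (RETURN, close_gripper)  ← event matches
event = SIG_FAIL selects (RETURN, close_gripper)

mode=RETURN action=close_gripper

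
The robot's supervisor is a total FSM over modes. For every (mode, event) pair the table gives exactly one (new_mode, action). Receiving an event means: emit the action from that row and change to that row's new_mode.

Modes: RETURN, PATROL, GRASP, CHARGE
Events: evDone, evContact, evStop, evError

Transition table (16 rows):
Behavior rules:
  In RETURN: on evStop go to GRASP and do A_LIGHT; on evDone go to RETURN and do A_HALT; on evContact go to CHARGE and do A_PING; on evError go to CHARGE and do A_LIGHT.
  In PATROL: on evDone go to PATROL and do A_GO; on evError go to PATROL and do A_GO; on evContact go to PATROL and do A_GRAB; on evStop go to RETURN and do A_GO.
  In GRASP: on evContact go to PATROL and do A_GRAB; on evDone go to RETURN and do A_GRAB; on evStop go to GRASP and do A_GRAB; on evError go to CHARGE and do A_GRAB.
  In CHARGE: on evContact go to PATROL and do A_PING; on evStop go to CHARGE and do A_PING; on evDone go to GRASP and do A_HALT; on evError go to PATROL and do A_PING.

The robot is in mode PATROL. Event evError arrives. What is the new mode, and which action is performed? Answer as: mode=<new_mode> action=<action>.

current mode = PATROL; filter table to that mode:
  (PATROL, evDone) → (PATROL, A_GO)
  (PATROL, evError) → (PATROL, A_GO)  ← event matches
  (PATROL, evContact) → (PATROL, A_GRAB)
  (PATROL, evStop) → (RETURN, A_GO)
event = evError selects (PATROL, A_GO)

mode=PATROL action=A_GO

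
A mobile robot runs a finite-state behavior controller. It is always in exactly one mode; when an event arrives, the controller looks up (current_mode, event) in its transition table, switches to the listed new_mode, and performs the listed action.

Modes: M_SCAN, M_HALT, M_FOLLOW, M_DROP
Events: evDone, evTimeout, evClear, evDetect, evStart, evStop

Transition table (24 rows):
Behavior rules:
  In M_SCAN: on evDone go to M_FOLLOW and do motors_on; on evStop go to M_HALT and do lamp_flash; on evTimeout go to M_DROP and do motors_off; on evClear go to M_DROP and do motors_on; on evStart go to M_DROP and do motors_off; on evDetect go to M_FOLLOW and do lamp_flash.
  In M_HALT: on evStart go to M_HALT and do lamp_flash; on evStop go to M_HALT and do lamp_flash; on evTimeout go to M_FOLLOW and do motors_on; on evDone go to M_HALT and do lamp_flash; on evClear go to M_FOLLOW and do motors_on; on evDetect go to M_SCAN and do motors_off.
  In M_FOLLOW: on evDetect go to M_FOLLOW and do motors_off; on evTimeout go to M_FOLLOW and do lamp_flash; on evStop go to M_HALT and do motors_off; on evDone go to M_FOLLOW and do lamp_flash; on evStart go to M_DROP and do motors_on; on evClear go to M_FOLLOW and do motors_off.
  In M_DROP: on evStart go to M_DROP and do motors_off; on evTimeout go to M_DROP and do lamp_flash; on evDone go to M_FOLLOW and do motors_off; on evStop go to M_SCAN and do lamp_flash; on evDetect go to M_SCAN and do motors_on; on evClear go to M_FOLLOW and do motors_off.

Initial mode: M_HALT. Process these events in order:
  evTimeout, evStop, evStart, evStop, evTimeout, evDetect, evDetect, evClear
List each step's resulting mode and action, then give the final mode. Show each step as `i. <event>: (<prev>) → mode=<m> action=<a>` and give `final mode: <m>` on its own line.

final mode: M_FOLLOW

1. evTimeout: (M_HALT) → mode=M_FOLLOW action=motors_on
2. evStop: (M_FOLLOW) → mode=M_HALT action=motors_off
3. evStart: (M_HALT) → mode=M_HALT action=lamp_flash
4. evStop: (M_HALT) → mode=M_HALT action=lamp_flash
5. evTimeout: (M_HALT) → mode=M_FOLLOW action=motors_on
6. evDetect: (M_FOLLOW) → mode=M_FOLLOW action=motors_off
7. evDetect: (M_FOLLOW) → mode=M_FOLLOW action=motors_off
8. evClear: (M_FOLLOW) → mode=M_FOLLOW action=motors_off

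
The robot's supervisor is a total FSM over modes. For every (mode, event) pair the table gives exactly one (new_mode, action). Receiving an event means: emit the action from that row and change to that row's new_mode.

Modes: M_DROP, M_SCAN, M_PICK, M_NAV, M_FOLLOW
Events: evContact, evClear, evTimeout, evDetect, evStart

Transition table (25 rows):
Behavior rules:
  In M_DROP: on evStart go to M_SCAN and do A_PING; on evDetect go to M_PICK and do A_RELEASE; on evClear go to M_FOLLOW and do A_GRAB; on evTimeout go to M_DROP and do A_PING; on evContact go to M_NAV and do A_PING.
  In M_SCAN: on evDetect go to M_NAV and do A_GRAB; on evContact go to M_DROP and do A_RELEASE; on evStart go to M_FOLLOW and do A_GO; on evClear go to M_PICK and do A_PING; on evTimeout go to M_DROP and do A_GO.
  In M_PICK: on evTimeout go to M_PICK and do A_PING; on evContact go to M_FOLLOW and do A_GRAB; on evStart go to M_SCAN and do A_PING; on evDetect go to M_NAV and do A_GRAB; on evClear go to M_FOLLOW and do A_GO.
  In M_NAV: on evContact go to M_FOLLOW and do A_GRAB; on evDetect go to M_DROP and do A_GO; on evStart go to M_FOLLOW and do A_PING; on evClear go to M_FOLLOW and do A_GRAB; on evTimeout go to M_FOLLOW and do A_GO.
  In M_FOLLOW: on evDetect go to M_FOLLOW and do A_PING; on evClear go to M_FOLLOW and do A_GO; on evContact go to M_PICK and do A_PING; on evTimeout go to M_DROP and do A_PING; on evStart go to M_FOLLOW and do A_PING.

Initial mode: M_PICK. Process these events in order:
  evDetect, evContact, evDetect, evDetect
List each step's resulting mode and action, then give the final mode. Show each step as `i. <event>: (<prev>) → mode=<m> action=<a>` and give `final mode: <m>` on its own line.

final mode: M_FOLLOW

1. evDetect: (M_PICK) → mode=M_NAV action=A_GRAB
2. evContact: (M_NAV) → mode=M_FOLLOW action=A_GRAB
3. evDetect: (M_FOLLOW) → mode=M_FOLLOW action=A_PING
4. evDetect: (M_FOLLOW) → mode=M_FOLLOW action=A_PING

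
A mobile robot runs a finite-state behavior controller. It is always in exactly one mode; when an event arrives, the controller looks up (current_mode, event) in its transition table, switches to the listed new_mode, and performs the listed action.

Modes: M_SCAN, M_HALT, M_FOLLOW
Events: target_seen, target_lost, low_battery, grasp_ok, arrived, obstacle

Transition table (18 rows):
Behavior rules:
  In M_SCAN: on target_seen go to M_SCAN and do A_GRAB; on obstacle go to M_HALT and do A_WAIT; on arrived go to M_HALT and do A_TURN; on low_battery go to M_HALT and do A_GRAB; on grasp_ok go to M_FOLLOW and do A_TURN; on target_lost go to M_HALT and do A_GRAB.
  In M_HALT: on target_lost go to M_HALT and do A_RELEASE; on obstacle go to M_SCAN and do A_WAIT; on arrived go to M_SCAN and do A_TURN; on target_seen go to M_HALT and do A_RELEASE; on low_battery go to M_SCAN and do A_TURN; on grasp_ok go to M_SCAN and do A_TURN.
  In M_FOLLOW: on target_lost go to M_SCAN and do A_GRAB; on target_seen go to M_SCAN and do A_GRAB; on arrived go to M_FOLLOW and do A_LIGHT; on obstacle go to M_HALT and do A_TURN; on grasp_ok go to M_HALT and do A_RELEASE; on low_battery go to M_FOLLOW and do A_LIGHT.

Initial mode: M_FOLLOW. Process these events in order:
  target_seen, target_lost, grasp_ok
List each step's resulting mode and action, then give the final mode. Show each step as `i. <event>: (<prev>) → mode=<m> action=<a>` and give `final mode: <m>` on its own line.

1. target_seen: (M_FOLLOW) → mode=M_SCAN action=A_GRAB
2. target_lost: (M_SCAN) → mode=M_HALT action=A_GRAB
3. grasp_ok: (M_HALT) → mode=M_SCAN action=A_TURN

final mode: M_SCAN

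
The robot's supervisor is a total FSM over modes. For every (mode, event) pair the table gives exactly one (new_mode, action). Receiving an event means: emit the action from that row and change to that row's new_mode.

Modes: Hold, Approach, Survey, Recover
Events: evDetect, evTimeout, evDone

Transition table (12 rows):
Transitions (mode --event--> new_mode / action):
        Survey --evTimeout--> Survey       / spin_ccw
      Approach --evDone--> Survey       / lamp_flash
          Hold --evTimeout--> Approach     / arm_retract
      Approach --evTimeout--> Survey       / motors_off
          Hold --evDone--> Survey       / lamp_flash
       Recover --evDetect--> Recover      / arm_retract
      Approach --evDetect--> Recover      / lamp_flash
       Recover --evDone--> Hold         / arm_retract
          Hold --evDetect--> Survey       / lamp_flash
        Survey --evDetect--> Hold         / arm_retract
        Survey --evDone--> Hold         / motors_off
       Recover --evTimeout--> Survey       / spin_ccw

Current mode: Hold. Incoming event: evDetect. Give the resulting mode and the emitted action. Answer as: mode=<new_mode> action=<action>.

current mode = Hold; filter table to that mode:
  (Hold, evTimeout) → (Approach, arm_retract)
  (Hold, evDone) → (Survey, lamp_flash)
  (Hold, evDetect) → (Survey, lamp_flash)  ← event matches
event = evDetect selects (Survey, lamp_flash)

mode=Survey action=lamp_flash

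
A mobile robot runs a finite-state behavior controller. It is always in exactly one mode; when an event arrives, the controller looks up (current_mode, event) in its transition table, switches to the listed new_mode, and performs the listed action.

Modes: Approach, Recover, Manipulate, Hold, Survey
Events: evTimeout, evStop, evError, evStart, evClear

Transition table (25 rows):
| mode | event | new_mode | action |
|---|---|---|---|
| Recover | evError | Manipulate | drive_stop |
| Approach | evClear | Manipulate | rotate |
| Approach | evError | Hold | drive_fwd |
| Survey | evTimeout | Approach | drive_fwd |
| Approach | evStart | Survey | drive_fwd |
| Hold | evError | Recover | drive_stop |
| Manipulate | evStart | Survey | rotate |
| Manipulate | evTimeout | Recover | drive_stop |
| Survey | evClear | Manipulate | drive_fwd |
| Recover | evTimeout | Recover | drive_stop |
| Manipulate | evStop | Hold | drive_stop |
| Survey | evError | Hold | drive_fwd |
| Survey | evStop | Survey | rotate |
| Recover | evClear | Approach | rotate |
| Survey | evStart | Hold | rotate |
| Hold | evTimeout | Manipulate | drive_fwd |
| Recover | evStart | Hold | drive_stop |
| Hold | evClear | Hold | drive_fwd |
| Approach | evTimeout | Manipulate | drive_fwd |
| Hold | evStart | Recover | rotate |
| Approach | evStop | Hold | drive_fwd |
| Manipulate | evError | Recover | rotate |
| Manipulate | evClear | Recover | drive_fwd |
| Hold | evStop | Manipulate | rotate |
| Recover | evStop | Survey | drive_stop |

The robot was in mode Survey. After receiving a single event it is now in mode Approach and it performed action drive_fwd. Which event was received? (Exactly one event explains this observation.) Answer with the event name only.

evTimeout

try evTimeout: (Survey, evTimeout) → (Approach, drive_fwd)  ← matches
try evStop: (Survey, evStop) → (Survey, rotate)
try evError: (Survey, evError) → (Hold, drive_fwd)
try evStart: (Survey, evStart) → (Hold, rotate)
try evClear: (Survey, evClear) → (Manipulate, drive_fwd)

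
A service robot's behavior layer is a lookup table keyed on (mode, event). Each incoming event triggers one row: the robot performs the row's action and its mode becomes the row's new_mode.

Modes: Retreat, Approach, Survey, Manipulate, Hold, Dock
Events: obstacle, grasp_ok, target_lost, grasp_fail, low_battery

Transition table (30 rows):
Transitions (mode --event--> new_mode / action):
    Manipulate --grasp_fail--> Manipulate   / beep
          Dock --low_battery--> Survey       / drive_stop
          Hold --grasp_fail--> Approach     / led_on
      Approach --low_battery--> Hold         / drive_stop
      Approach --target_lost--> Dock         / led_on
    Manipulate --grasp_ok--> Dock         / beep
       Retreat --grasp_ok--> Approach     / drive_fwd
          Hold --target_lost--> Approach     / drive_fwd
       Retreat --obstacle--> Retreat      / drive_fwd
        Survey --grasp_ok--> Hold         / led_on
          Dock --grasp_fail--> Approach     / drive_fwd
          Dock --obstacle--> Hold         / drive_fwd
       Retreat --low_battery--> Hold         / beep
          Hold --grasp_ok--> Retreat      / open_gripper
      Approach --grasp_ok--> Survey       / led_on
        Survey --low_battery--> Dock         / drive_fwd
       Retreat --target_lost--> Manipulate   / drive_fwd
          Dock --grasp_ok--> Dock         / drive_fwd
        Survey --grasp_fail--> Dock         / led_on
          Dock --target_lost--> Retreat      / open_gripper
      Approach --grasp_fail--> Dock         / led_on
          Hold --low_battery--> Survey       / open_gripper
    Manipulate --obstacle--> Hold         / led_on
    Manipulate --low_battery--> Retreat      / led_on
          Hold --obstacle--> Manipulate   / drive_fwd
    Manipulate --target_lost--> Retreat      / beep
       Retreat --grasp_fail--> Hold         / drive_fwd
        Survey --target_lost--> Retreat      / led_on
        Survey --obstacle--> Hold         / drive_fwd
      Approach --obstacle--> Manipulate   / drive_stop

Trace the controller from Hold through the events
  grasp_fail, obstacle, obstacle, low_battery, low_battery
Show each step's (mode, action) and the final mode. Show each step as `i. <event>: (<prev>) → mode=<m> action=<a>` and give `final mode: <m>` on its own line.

1. grasp_fail: (Hold) → mode=Approach action=led_on
2. obstacle: (Approach) → mode=Manipulate action=drive_stop
3. obstacle: (Manipulate) → mode=Hold action=led_on
4. low_battery: (Hold) → mode=Survey action=open_gripper
5. low_battery: (Survey) → mode=Dock action=drive_fwd

final mode: Dock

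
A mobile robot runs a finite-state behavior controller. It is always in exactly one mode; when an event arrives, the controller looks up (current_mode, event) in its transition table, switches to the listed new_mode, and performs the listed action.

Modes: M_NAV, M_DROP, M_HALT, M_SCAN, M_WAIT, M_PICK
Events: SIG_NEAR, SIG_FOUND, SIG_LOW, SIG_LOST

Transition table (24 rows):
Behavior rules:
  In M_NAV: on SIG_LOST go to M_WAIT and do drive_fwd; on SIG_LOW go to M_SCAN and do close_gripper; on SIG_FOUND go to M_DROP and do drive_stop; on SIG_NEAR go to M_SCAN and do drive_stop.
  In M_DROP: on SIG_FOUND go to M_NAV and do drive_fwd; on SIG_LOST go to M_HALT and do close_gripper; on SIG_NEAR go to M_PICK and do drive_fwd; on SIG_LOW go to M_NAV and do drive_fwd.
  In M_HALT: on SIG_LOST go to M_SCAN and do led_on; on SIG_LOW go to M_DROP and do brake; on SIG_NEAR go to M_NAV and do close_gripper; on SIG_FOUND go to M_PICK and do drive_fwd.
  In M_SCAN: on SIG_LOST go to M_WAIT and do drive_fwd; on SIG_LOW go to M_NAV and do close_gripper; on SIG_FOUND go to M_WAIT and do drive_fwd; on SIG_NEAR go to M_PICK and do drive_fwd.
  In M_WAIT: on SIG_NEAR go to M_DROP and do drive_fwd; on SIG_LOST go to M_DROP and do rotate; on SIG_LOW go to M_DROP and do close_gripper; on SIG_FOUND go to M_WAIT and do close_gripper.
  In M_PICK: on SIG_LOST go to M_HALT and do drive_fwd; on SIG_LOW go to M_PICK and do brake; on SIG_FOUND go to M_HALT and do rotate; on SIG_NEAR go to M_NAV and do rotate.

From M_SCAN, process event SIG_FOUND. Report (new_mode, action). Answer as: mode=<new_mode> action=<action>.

current mode = M_SCAN; filter table to that mode:
  (M_SCAN, SIG_LOST) → (M_WAIT, drive_fwd)
  (M_SCAN, SIG_LOW) → (M_NAV, close_gripper)
  (M_SCAN, SIG_FOUND) → (M_WAIT, drive_fwd)  ← event matches
  (M_SCAN, SIG_NEAR) → (M_PICK, drive_fwd)
event = SIG_FOUND selects (M_WAIT, drive_fwd)

mode=M_WAIT action=drive_fwd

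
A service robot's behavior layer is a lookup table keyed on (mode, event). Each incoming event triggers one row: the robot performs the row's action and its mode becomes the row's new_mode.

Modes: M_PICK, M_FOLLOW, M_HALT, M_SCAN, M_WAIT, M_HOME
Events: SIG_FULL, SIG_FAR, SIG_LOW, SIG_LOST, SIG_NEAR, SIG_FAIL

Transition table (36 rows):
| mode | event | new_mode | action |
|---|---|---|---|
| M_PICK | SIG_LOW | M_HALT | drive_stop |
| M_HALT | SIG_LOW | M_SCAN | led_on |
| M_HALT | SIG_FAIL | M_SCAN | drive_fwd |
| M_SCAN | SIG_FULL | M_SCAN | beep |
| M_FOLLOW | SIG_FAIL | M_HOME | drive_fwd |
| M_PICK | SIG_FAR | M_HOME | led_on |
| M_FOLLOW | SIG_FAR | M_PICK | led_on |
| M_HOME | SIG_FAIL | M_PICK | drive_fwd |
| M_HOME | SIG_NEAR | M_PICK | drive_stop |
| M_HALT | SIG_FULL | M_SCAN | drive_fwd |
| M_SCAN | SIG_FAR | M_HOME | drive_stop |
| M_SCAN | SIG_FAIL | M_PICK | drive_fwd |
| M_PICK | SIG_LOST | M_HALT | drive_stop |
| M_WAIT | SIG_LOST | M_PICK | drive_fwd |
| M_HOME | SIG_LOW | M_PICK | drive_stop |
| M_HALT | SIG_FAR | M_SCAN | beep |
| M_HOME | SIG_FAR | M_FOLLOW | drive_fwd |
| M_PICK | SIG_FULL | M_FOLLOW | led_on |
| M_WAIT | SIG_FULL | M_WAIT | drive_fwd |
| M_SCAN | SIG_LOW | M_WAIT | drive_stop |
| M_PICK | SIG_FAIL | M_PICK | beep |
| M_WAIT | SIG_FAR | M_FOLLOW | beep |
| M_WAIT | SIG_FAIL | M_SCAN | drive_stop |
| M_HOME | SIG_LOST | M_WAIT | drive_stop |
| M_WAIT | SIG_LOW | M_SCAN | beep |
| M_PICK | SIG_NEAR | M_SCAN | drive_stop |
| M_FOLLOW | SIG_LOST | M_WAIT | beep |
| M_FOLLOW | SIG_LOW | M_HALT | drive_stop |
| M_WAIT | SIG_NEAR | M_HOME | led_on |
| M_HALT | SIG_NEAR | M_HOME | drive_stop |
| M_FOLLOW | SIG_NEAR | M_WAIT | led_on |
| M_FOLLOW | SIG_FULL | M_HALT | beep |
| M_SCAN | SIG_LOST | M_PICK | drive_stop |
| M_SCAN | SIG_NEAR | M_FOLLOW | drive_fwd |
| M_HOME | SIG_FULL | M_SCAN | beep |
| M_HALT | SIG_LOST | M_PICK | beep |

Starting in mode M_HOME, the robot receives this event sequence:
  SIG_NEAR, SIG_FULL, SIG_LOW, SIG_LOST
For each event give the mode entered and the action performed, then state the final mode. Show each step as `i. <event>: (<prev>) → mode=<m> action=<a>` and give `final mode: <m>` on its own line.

final mode: M_PICK

1. SIG_NEAR: (M_HOME) → mode=M_PICK action=drive_stop
2. SIG_FULL: (M_PICK) → mode=M_FOLLOW action=led_on
3. SIG_LOW: (M_FOLLOW) → mode=M_HALT action=drive_stop
4. SIG_LOST: (M_HALT) → mode=M_PICK action=beep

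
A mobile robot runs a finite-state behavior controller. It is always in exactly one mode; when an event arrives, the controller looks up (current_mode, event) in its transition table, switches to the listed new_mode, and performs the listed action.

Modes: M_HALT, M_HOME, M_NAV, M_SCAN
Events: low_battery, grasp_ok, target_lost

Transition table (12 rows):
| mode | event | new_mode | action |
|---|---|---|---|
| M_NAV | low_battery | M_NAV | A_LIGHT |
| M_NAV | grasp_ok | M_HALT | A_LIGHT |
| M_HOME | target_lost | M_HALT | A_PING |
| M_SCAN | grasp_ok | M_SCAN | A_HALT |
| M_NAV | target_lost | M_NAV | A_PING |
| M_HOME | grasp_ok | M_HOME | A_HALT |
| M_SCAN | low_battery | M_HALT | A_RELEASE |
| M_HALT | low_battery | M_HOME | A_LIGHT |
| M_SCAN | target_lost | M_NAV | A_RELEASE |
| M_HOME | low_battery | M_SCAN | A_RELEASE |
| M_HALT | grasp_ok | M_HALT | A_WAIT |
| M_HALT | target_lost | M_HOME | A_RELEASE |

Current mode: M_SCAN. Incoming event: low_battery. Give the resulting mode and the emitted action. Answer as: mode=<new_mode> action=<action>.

mode=M_HALT action=A_RELEASE

current mode = M_SCAN; filter table to that mode:
  (M_SCAN, grasp_ok) → (M_SCAN, A_HALT)
  (M_SCAN, low_battery) → (M_HALT, A_RELEASE)  ← event matches
  (M_SCAN, target_lost) → (M_NAV, A_RELEASE)
event = low_battery selects (M_HALT, A_RELEASE)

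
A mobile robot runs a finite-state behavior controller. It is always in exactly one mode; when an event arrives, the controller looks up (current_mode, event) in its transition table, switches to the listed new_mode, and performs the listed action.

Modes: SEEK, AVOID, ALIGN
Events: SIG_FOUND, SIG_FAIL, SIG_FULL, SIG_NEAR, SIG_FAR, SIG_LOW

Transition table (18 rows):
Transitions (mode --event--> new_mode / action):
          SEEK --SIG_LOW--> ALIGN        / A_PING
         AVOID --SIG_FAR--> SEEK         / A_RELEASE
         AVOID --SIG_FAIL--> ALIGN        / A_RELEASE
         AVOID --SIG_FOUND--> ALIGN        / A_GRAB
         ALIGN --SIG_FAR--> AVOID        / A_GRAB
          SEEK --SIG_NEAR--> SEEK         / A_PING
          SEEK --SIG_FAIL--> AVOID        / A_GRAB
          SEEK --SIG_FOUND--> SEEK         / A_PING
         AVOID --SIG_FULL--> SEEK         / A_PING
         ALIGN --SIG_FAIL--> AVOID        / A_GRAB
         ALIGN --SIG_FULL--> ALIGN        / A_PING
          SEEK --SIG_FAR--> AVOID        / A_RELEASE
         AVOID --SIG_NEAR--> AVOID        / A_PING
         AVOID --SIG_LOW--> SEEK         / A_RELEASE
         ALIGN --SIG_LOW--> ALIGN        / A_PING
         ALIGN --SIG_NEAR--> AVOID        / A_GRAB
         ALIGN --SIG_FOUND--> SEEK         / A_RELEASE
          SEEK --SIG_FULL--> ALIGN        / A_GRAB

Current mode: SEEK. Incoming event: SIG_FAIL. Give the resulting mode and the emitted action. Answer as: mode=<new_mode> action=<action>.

current mode = SEEK; filter table to that mode:
  (SEEK, SIG_LOW) → (ALIGN, A_PING)
  (SEEK, SIG_NEAR) → (SEEK, A_PING)
  (SEEK, SIG_FAIL) → (AVOID, A_GRAB)  ← event matches
  (SEEK, SIG_FOUND) → (SEEK, A_PING)
  (SEEK, SIG_FAR) → (AVOID, A_RELEASE)
  (SEEK, SIG_FULL) → (ALIGN, A_GRAB)
event = SIG_FAIL selects (AVOID, A_GRAB)

mode=AVOID action=A_GRAB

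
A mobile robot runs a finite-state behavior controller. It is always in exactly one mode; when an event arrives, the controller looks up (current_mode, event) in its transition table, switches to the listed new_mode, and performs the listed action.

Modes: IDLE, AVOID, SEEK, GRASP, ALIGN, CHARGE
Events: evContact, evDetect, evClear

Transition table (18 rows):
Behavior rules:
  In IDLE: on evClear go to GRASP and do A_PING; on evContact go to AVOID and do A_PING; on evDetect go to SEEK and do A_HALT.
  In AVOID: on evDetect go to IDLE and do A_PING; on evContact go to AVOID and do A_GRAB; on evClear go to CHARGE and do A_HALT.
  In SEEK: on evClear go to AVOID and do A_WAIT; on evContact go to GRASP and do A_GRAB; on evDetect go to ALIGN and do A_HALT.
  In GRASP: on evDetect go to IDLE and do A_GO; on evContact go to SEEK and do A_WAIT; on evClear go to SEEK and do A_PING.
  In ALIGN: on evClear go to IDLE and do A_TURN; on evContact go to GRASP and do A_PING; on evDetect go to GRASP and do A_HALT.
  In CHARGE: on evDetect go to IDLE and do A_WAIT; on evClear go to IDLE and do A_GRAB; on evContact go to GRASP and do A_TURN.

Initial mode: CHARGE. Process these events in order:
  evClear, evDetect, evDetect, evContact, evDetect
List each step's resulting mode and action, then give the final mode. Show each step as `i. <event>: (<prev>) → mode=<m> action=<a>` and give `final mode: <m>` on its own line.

final mode: IDLE

1. evClear: (CHARGE) → mode=IDLE action=A_GRAB
2. evDetect: (IDLE) → mode=SEEK action=A_HALT
3. evDetect: (SEEK) → mode=ALIGN action=A_HALT
4. evContact: (ALIGN) → mode=GRASP action=A_PING
5. evDetect: (GRASP) → mode=IDLE action=A_GO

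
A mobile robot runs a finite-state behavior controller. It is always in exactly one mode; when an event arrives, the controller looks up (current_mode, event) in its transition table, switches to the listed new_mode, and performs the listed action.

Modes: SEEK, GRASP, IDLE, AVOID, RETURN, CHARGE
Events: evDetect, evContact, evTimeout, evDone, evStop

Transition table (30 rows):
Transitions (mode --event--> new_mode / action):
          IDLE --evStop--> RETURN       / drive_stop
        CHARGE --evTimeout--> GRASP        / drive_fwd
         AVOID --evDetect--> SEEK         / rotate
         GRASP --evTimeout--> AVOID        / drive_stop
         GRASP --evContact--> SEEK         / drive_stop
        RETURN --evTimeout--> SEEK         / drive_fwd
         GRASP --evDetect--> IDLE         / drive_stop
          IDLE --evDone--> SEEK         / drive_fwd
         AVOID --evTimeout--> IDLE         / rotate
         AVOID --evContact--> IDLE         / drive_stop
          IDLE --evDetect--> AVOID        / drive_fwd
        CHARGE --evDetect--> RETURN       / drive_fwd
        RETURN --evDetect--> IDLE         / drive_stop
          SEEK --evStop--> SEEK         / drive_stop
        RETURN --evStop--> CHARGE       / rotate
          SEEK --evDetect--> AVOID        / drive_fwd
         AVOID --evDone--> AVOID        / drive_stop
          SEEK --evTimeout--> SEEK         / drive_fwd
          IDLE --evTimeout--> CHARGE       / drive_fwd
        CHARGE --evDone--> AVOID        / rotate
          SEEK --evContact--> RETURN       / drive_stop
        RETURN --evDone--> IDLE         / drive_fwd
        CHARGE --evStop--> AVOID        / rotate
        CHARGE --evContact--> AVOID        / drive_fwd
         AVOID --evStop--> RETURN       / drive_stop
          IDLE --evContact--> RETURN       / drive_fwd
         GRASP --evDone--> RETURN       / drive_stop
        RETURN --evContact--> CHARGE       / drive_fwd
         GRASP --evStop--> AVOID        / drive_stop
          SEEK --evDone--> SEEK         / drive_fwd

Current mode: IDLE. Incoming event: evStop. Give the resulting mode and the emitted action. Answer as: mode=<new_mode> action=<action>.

current mode = IDLE; filter table to that mode:
  (IDLE, evStop) → (RETURN, drive_stop)  ← event matches
  (IDLE, evDone) → (SEEK, drive_fwd)
  (IDLE, evDetect) → (AVOID, drive_fwd)
  (IDLE, evTimeout) → (CHARGE, drive_fwd)
  (IDLE, evContact) → (RETURN, drive_fwd)
event = evStop selects (RETURN, drive_stop)

mode=RETURN action=drive_stop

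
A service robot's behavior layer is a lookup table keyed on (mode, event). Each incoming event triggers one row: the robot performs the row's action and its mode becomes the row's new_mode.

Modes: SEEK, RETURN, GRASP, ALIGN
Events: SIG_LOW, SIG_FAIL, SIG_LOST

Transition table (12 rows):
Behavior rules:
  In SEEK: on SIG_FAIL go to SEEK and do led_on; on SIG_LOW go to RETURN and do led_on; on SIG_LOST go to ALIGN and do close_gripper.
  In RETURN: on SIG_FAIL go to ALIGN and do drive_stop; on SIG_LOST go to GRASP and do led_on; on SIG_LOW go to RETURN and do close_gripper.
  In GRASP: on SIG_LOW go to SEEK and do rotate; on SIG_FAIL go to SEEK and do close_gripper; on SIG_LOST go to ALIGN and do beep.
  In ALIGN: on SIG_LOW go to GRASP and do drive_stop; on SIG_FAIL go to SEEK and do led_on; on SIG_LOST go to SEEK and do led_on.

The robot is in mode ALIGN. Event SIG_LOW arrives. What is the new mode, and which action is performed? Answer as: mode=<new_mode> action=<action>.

mode=GRASP action=drive_stop

current mode = ALIGN; filter table to that mode:
  (ALIGN, SIG_LOW) → (GRASP, drive_stop)  ← event matches
  (ALIGN, SIG_FAIL) → (SEEK, led_on)
  (ALIGN, SIG_LOST) → (SEEK, led_on)
event = SIG_LOW selects (GRASP, drive_stop)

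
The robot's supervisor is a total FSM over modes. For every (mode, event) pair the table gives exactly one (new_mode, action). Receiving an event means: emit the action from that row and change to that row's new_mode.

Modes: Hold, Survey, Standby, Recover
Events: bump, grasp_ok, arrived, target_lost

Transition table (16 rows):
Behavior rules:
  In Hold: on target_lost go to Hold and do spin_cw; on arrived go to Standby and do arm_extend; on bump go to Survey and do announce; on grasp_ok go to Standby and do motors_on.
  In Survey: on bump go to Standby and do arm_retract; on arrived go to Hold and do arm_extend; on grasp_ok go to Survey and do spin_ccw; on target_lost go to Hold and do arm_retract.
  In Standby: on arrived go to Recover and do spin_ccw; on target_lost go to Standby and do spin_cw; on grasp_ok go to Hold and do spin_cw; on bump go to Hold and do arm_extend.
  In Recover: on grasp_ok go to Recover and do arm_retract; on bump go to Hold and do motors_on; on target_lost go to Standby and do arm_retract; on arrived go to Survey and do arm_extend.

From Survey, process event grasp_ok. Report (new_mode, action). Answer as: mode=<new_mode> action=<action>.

mode=Survey action=spin_ccw

current mode = Survey; filter table to that mode:
  (Survey, bump) → (Standby, arm_retract)
  (Survey, arrived) → (Hold, arm_extend)
  (Survey, grasp_ok) → (Survey, spin_ccw)  ← event matches
  (Survey, target_lost) → (Hold, arm_retract)
event = grasp_ok selects (Survey, spin_ccw)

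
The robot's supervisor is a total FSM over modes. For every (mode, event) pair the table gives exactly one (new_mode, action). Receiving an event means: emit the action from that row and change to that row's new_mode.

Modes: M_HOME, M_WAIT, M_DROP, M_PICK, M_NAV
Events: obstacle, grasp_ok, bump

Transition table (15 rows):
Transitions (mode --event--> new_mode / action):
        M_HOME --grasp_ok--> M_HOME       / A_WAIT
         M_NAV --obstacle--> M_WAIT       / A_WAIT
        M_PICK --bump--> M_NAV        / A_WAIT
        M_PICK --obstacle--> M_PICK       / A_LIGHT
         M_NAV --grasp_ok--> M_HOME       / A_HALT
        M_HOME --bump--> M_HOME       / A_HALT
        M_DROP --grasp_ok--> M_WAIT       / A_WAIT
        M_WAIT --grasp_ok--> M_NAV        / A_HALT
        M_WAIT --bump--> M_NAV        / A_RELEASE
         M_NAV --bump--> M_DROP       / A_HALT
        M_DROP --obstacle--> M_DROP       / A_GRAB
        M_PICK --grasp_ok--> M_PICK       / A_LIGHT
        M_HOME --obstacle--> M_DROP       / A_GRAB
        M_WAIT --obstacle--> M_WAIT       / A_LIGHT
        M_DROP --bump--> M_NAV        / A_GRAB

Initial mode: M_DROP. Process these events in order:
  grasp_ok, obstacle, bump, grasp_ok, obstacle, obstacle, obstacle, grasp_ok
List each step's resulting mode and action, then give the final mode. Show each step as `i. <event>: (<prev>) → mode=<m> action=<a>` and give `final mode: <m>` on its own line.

final mode: M_WAIT

1. grasp_ok: (M_DROP) → mode=M_WAIT action=A_WAIT
2. obstacle: (M_WAIT) → mode=M_WAIT action=A_LIGHT
3. bump: (M_WAIT) → mode=M_NAV action=A_RELEASE
4. grasp_ok: (M_NAV) → mode=M_HOME action=A_HALT
5. obstacle: (M_HOME) → mode=M_DROP action=A_GRAB
6. obstacle: (M_DROP) → mode=M_DROP action=A_GRAB
7. obstacle: (M_DROP) → mode=M_DROP action=A_GRAB
8. grasp_ok: (M_DROP) → mode=M_WAIT action=A_WAIT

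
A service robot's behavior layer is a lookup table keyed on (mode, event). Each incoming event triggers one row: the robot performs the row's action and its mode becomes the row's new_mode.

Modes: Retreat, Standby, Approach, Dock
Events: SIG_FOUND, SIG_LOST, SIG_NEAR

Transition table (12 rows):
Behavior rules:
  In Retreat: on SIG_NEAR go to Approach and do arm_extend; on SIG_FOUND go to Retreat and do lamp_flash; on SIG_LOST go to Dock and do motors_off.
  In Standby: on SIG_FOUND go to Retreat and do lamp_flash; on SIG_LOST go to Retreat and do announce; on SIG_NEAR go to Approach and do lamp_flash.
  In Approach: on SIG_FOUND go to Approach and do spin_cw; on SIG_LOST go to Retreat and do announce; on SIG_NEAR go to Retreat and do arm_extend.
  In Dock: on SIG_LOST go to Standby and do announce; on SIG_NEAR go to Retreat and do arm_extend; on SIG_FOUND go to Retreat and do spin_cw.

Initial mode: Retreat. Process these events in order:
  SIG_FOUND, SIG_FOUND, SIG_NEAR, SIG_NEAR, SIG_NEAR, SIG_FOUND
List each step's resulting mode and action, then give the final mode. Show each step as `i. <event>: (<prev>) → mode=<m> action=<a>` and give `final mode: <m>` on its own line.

1. SIG_FOUND: (Retreat) → mode=Retreat action=lamp_flash
2. SIG_FOUND: (Retreat) → mode=Retreat action=lamp_flash
3. SIG_NEAR: (Retreat) → mode=Approach action=arm_extend
4. SIG_NEAR: (Approach) → mode=Retreat action=arm_extend
5. SIG_NEAR: (Retreat) → mode=Approach action=arm_extend
6. SIG_FOUND: (Approach) → mode=Approach action=spin_cw

final mode: Approach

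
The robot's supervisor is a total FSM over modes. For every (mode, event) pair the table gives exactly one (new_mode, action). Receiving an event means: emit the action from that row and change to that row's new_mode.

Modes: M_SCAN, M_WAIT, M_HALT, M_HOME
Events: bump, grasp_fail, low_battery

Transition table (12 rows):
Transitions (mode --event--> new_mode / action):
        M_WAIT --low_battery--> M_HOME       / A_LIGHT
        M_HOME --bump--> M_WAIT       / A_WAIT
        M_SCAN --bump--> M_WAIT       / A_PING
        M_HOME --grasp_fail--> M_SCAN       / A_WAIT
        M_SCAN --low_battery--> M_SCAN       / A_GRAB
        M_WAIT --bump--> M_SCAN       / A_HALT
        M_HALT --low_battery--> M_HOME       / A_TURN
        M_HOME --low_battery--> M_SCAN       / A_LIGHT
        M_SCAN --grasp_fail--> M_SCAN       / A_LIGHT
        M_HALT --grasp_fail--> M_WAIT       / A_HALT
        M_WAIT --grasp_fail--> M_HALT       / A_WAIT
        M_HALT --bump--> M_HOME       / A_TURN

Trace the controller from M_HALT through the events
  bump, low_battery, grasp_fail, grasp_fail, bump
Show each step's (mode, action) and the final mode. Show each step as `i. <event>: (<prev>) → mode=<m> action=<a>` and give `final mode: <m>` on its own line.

1. bump: (M_HALT) → mode=M_HOME action=A_TURN
2. low_battery: (M_HOME) → mode=M_SCAN action=A_LIGHT
3. grasp_fail: (M_SCAN) → mode=M_SCAN action=A_LIGHT
4. grasp_fail: (M_SCAN) → mode=M_SCAN action=A_LIGHT
5. bump: (M_SCAN) → mode=M_WAIT action=A_PING

final mode: M_WAIT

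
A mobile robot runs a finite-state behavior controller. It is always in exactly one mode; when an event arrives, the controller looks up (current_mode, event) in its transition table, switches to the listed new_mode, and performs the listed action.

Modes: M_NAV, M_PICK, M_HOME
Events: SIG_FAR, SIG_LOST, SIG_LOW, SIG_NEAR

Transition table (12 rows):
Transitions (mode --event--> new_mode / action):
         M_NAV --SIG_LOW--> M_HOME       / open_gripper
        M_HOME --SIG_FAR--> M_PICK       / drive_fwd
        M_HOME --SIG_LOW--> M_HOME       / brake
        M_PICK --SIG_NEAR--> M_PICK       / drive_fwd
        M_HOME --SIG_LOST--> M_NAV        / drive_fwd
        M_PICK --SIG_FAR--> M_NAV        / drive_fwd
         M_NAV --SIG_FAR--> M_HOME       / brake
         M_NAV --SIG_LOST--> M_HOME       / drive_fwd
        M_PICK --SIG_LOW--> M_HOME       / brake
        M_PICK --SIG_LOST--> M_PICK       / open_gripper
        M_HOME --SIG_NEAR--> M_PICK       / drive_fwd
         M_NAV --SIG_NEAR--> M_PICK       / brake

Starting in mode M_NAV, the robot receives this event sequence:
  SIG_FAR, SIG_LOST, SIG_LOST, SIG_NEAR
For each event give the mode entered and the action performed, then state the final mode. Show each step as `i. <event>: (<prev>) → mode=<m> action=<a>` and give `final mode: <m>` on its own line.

1. SIG_FAR: (M_NAV) → mode=M_HOME action=brake
2. SIG_LOST: (M_HOME) → mode=M_NAV action=drive_fwd
3. SIG_LOST: (M_NAV) → mode=M_HOME action=drive_fwd
4. SIG_NEAR: (M_HOME) → mode=M_PICK action=drive_fwd

final mode: M_PICK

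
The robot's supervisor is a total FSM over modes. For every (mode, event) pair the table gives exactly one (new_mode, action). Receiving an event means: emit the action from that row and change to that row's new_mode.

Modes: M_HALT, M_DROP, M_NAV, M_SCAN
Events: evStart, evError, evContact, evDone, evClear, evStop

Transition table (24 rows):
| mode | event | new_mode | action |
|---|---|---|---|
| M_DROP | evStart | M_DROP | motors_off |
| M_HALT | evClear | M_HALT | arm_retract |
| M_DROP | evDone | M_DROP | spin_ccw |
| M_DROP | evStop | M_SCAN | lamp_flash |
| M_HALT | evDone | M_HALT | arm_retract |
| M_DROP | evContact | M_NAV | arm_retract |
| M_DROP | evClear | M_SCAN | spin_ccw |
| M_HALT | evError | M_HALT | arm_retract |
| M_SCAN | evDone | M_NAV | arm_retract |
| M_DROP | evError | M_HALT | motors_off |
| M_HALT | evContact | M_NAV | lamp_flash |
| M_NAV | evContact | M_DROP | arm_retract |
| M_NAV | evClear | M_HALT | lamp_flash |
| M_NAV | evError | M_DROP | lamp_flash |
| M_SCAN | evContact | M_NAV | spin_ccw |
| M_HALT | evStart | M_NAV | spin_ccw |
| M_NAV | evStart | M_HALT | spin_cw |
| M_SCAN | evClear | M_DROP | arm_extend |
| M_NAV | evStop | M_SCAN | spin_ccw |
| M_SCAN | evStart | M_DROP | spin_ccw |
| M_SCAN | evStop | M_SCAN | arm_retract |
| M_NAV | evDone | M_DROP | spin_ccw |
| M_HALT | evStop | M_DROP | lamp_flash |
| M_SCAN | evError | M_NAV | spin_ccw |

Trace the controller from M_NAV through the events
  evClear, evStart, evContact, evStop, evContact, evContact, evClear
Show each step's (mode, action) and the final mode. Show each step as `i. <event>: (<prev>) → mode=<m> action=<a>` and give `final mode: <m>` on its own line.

final mode: M_SCAN

1. evClear: (M_NAV) → mode=M_HALT action=lamp_flash
2. evStart: (M_HALT) → mode=M_NAV action=spin_ccw
3. evContact: (M_NAV) → mode=M_DROP action=arm_retract
4. evStop: (M_DROP) → mode=M_SCAN action=lamp_flash
5. evContact: (M_SCAN) → mode=M_NAV action=spin_ccw
6. evContact: (M_NAV) → mode=M_DROP action=arm_retract
7. evClear: (M_DROP) → mode=M_SCAN action=spin_ccw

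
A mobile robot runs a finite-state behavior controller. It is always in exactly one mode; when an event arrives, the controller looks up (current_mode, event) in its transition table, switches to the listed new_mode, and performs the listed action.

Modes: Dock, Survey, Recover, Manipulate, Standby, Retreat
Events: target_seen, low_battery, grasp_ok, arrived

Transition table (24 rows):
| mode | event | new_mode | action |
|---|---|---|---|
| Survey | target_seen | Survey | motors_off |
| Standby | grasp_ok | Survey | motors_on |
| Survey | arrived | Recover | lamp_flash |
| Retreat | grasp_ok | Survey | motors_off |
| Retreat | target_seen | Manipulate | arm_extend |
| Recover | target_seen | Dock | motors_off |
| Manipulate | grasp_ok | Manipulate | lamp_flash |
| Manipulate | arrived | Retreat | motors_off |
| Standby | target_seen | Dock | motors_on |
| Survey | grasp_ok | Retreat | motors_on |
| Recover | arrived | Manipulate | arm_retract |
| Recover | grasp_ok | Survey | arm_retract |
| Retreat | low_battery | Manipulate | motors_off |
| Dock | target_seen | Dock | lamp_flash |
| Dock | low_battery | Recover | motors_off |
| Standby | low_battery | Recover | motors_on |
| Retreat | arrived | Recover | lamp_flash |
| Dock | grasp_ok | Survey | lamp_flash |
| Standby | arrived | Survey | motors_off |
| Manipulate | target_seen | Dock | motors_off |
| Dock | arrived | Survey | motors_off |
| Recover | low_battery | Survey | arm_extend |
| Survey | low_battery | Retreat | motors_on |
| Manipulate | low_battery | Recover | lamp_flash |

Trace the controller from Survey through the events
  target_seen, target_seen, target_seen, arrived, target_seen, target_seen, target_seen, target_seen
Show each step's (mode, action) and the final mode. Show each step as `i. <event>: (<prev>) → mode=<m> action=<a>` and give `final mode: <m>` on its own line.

final mode: Dock

1. target_seen: (Survey) → mode=Survey action=motors_off
2. target_seen: (Survey) → mode=Survey action=motors_off
3. target_seen: (Survey) → mode=Survey action=motors_off
4. arrived: (Survey) → mode=Recover action=lamp_flash
5. target_seen: (Recover) → mode=Dock action=motors_off
6. target_seen: (Dock) → mode=Dock action=lamp_flash
7. target_seen: (Dock) → mode=Dock action=lamp_flash
8. target_seen: (Dock) → mode=Dock action=lamp_flash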